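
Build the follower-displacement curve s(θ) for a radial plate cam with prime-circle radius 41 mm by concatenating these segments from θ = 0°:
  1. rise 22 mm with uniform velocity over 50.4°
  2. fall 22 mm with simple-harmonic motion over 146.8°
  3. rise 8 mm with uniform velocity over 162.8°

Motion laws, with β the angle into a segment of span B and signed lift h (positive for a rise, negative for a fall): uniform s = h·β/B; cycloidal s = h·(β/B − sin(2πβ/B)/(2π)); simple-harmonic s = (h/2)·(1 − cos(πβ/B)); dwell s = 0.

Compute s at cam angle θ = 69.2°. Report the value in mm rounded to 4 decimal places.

seg 1 [0°–50.4°] uniform, h=22: full span → s += 22 → s = 22.0000
seg 2 [50.4°–197.2°] simple-harmonic, h=-22: θ=69.2° here. β=18.8, B=146.8. -22/2·(1 − cos(π·0.1281)) = -0.8783 → s = 21.1217

21.1217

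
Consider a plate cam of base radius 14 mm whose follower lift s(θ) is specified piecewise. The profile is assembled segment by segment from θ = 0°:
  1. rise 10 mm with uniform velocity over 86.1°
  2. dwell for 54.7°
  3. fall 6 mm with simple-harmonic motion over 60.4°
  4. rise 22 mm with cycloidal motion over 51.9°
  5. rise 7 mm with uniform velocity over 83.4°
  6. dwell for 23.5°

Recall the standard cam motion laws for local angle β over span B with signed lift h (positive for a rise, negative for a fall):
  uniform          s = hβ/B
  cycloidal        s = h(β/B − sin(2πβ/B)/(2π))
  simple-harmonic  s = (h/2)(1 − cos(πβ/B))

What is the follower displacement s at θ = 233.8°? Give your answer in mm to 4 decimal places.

seg 1 [0°–86.1°] uniform, h=10: full span → s += 10 → s = 10.0000
seg 2 [86.1°–140.8°] dwell: s stays 10.0000
seg 3 [140.8°–201.2°] simple-harmonic, h=-6: full span → s += -6 → s = 4.0000
seg 4 [201.2°–253.1°] cycloidal, h=22: θ=233.8° here. β=32.6, B=51.9. 22·(0.6281 − sin(2π·0.6281)/(2π)) = 16.3430 → s = 20.3430

20.3430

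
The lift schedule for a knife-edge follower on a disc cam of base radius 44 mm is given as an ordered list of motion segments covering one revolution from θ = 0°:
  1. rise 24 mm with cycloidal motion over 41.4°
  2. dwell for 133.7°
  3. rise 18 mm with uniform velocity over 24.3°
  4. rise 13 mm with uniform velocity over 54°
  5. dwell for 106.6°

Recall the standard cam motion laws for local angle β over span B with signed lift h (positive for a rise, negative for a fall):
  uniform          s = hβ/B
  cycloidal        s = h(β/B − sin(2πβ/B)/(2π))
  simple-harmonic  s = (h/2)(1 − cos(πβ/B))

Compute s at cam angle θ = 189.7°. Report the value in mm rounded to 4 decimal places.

seg 1 [0°–41.4°] cycloidal, h=24: full span → s += 24 → s = 24.0000
seg 2 [41.4°–175.1°] dwell: s stays 24.0000
seg 3 [175.1°–199.4°] uniform, h=18: θ=189.7° here. β=14.6, B=24.3. 18·14.6/24.3 = 10.8148 → s = 34.8148

34.8148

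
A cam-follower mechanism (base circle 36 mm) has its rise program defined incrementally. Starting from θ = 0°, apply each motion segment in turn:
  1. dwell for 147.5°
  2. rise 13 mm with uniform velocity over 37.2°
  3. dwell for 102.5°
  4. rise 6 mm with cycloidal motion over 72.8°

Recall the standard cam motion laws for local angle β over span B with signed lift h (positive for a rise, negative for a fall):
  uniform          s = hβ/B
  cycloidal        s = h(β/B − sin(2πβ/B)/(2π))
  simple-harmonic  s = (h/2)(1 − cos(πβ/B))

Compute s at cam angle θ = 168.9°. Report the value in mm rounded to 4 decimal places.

seg 1 [0°–147.5°] dwell: s stays 0.0000
seg 2 [147.5°–184.7°] uniform, h=13: θ=168.9° here. β=21.4, B=37.2. 13·21.4/37.2 = 7.4785 → s = 7.4785

7.4785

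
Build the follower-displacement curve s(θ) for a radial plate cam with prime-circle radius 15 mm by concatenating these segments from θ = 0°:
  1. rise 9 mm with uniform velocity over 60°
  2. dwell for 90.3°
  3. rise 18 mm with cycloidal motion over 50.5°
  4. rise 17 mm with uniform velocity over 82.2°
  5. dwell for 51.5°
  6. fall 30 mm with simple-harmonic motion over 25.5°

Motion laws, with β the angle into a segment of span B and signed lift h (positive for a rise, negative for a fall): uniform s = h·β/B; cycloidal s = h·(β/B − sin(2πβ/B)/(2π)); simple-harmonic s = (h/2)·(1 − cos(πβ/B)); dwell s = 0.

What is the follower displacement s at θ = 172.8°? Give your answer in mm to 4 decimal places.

seg 1 [0°–60°] uniform, h=9: full span → s += 9 → s = 9.0000
seg 2 [60°–150.3°] dwell: s stays 9.0000
seg 3 [150.3°–200.8°] cycloidal, h=18: θ=172.8° here. β=22.5, B=50.5. 18·(0.4455 − sin(2π·0.4455)/(2π)) = 7.0586 → s = 16.0586

16.0586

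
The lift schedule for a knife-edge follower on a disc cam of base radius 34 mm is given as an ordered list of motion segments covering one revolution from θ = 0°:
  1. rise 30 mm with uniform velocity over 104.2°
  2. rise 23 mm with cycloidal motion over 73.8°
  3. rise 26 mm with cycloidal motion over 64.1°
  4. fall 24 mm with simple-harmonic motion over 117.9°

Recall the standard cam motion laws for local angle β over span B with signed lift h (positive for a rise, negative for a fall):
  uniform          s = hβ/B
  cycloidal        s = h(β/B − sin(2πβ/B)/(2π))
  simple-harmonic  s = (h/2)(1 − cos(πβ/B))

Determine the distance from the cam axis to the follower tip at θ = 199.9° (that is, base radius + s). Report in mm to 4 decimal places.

seg 1 [0°–104.2°] uniform, h=30: full span → s += 30 → s = 30.0000
seg 2 [104.2°–178°] cycloidal, h=23: full span → s += 23 → s = 53.0000
seg 3 [178°–242.1°] cycloidal, h=26: θ=199.9° here. β=21.9, B=64.1. 26·(0.3417 − sin(2π·0.3417)/(2π)) = 5.4124 → s = 58.4124
radial distance = base radius + s = 34 + 58.4124 = 92.4124

92.4124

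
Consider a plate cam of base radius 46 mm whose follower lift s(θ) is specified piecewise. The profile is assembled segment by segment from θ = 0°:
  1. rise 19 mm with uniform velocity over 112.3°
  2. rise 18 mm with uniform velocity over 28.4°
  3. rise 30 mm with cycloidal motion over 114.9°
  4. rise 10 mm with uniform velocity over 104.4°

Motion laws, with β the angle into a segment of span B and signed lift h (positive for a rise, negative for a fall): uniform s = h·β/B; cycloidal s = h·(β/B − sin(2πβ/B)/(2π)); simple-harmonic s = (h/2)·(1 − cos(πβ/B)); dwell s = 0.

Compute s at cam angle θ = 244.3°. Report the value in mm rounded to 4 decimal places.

seg 1 [0°–112.3°] uniform, h=19: full span → s += 19 → s = 19.0000
seg 2 [112.3°–140.7°] uniform, h=18: full span → s += 18 → s = 37.0000
seg 3 [140.7°–255.6°] cycloidal, h=30: θ=244.3° here. β=103.6, B=114.9. 30·(0.9017 − sin(2π·0.9017)/(2π)) = 29.8158 → s = 66.8158

66.8158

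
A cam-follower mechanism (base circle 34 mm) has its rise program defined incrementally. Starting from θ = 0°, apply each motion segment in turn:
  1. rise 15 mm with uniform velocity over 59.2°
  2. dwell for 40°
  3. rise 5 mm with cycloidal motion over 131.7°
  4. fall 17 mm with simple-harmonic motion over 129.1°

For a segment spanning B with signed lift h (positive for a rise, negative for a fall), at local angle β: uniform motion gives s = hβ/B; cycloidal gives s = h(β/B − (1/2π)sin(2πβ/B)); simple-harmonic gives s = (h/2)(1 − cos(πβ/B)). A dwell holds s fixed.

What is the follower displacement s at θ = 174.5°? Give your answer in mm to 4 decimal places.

seg 1 [0°–59.2°] uniform, h=15: full span → s += 15 → s = 15.0000
seg 2 [59.2°–99.2°] dwell: s stays 15.0000
seg 3 [99.2°–230.9°] cycloidal, h=5: θ=174.5° here. β=75.3, B=131.7. 5·(0.5718 − sin(2π·0.5718)/(2π)) = 3.2055 → s = 18.2055

18.2055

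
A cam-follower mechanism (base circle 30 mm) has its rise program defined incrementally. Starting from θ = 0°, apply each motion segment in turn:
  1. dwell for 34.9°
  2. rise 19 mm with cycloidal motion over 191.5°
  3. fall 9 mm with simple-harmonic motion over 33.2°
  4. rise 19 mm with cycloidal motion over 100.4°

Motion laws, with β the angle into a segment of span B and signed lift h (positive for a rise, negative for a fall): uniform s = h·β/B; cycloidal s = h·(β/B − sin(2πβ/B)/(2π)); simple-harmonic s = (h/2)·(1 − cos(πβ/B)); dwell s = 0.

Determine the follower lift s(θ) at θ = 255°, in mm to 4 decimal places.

seg 1 [0°–34.9°] dwell: s stays 0.0000
seg 2 [34.9°–226.4°] cycloidal, h=19: full span → s += 19 → s = 19.0000
seg 3 [226.4°–259.6°] simple-harmonic, h=-9: θ=255° here. β=28.6, B=33.2. -9/2·(1 − cos(π·0.8614)) = -8.5804 → s = 10.4196

10.4196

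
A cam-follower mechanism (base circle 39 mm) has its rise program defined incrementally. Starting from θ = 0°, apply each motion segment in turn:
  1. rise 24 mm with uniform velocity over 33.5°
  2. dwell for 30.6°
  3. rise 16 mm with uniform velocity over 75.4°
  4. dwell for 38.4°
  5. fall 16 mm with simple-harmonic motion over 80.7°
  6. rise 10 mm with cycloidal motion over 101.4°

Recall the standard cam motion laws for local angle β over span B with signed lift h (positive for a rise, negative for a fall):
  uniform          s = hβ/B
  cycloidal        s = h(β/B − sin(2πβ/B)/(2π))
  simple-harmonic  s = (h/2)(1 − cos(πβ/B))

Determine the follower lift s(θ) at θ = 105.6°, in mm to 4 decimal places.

seg 1 [0°–33.5°] uniform, h=24: full span → s += 24 → s = 24.0000
seg 2 [33.5°–64.1°] dwell: s stays 24.0000
seg 3 [64.1°–139.5°] uniform, h=16: θ=105.6° here. β=41.5, B=75.4. 16·41.5/75.4 = 8.8064 → s = 32.8064

32.8064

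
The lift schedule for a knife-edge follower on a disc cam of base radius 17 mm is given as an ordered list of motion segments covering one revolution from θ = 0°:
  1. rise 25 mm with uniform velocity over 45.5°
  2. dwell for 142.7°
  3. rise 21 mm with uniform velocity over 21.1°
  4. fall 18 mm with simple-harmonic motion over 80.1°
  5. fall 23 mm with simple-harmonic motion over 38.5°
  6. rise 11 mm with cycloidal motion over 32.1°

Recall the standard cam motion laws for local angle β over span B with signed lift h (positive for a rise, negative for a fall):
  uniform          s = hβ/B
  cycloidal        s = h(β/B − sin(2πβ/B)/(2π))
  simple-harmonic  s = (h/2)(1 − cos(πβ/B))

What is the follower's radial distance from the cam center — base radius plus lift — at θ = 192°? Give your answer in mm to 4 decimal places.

seg 1 [0°–45.5°] uniform, h=25: full span → s += 25 → s = 25.0000
seg 2 [45.5°–188.2°] dwell: s stays 25.0000
seg 3 [188.2°–209.3°] uniform, h=21: θ=192° here. β=3.8, B=21.1. 21·3.8/21.1 = 3.7820 → s = 28.7820
radial distance = base radius + s = 17 + 28.7820 = 45.7820

45.7820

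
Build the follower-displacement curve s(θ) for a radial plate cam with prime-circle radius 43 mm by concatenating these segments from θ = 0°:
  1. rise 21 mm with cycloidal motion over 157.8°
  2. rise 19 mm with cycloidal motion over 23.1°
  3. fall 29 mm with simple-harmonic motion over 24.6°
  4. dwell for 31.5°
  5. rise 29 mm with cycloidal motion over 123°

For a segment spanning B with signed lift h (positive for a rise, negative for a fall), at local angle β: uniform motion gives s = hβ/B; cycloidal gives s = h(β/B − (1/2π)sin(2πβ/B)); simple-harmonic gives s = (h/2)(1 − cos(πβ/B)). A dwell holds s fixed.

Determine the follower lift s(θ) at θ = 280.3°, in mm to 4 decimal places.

seg 1 [0°–157.8°] cycloidal, h=21: full span → s += 21 → s = 21.0000
seg 2 [157.8°–180.9°] cycloidal, h=19: full span → s += 19 → s = 40.0000
seg 3 [180.9°–205.5°] simple-harmonic, h=-29: full span → s += -29 → s = 11.0000
seg 4 [205.5°–237°] dwell: s stays 11.0000
seg 5 [237°–360°] cycloidal, h=29: θ=280.3° here. β=43.3, B=123. 29·(0.3520 − sin(2π·0.3520)/(2π)) = 6.5099 → s = 17.5099

17.5099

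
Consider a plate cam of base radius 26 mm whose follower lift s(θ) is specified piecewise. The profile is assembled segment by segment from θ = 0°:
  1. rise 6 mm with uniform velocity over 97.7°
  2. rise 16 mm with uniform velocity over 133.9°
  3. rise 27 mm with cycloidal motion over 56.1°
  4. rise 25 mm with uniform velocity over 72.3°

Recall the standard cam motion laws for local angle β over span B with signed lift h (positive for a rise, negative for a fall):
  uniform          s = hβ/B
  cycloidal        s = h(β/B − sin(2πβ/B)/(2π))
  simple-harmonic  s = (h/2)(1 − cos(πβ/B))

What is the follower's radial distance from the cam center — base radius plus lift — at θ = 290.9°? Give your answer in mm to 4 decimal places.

seg 1 [0°–97.7°] uniform, h=6: full span → s += 6 → s = 6.0000
seg 2 [97.7°–231.6°] uniform, h=16: full span → s += 16 → s = 22.0000
seg 3 [231.6°–287.7°] cycloidal, h=27: full span → s += 27 → s = 49.0000
seg 4 [287.7°–360°] uniform, h=25: θ=290.9° here. β=3.2, B=72.3. 25·3.2/72.3 = 1.1065 → s = 50.1065
radial distance = base radius + s = 26 + 50.1065 = 76.1065

76.1065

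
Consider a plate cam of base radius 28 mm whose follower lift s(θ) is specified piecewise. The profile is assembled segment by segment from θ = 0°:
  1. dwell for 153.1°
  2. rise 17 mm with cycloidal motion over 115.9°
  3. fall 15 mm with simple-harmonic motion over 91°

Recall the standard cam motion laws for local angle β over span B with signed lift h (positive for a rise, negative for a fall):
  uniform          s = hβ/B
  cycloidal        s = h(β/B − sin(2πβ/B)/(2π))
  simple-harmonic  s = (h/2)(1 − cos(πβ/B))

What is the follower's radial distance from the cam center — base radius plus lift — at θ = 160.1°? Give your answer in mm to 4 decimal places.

seg 1 [0°–153.1°] dwell: s stays 0.0000
seg 2 [153.1°–269°] cycloidal, h=17: θ=160.1° here. β=7, B=115.9. 17·(0.0604 − sin(2π·0.0604)/(2π)) = 0.0245 → s = 0.0245
radial distance = base radius + s = 28 + 0.0245 = 28.0245

28.0245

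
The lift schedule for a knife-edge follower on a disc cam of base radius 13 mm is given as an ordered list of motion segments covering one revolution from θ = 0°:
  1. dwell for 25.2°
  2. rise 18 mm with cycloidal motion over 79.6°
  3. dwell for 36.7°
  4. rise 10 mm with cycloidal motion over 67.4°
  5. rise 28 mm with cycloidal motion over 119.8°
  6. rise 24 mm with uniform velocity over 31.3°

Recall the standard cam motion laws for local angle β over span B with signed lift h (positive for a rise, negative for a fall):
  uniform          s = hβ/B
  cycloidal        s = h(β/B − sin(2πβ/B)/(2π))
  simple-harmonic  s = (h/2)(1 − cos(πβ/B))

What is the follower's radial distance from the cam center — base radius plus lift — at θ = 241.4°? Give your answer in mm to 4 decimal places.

seg 1 [0°–25.2°] dwell: s stays 0.0000
seg 2 [25.2°–104.8°] cycloidal, h=18: full span → s += 18 → s = 18.0000
seg 3 [104.8°–141.5°] dwell: s stays 18.0000
seg 4 [141.5°–208.9°] cycloidal, h=10: full span → s += 10 → s = 28.0000
seg 5 [208.9°–328.7°] cycloidal, h=28: θ=241.4° here. β=32.5, B=119.8. 28·(0.2713 − sin(2π·0.2713)/(2π)) = 3.1794 → s = 31.1794
radial distance = base radius + s = 13 + 31.1794 = 44.1794

44.1794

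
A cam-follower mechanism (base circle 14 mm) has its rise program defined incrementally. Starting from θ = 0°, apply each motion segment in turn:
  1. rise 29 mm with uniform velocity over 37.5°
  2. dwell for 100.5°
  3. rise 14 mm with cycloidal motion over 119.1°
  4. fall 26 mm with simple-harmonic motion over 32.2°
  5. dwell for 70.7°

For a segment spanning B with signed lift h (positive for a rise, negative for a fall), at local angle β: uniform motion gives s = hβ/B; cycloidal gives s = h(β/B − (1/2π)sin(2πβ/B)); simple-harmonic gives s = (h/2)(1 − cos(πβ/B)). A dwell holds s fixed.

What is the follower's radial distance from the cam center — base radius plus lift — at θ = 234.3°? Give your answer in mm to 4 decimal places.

seg 1 [0°–37.5°] uniform, h=29: full span → s += 29 → s = 29.0000
seg 2 [37.5°–138°] dwell: s stays 29.0000
seg 3 [138°–257.1°] cycloidal, h=14: θ=234.3° here. β=96.3, B=119.1. 14·(0.8086 − sin(2π·0.8086)/(2π)) = 13.3989 → s = 42.3989
radial distance = base radius + s = 14 + 42.3989 = 56.3989

56.3989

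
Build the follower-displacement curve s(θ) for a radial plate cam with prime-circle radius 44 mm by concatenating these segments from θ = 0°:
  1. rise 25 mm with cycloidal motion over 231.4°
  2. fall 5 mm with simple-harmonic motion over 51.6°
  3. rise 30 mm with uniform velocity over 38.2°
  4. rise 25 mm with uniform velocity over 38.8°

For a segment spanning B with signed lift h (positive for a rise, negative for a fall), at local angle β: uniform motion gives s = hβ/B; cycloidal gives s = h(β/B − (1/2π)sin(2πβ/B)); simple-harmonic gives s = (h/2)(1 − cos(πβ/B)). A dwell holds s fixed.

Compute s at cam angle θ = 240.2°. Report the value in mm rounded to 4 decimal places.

seg 1 [0°–231.4°] cycloidal, h=25: full span → s += 25 → s = 25.0000
seg 2 [231.4°–283°] simple-harmonic, h=-5: θ=240.2° here. β=8.8, B=51.6. -5/2·(1 − cos(π·0.1705)) = -0.3503 → s = 24.6497

24.6497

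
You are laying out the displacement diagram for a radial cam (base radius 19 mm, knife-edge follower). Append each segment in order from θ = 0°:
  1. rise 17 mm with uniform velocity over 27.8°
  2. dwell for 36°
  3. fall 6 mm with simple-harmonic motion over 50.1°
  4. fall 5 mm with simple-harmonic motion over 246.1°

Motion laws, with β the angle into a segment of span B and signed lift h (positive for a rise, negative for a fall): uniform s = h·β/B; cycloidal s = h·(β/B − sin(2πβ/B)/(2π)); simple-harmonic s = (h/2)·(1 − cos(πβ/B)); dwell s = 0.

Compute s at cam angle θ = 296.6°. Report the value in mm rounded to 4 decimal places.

seg 1 [0°–27.8°] uniform, h=17: full span → s += 17 → s = 17.0000
seg 2 [27.8°–63.8°] dwell: s stays 17.0000
seg 3 [63.8°–113.9°] simple-harmonic, h=-6: full span → s += -6 → s = 11.0000
seg 4 [113.9°–360°] simple-harmonic, h=-5: θ=296.6° here. β=182.7, B=246.1. -5/2·(1 − cos(π·0.7424)) = -4.2250 → s = 6.7750

6.7750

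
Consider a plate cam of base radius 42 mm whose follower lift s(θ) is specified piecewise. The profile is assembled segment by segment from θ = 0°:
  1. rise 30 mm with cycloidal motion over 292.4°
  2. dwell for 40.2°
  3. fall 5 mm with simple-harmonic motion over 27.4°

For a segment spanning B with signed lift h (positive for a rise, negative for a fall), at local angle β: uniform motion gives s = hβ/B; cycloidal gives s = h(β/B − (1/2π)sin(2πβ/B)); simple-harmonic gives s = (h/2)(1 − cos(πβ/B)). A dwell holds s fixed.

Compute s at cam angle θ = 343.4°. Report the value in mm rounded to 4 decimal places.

seg 1 [0°–292.4°] cycloidal, h=30: full span → s += 30 → s = 30.0000
seg 2 [292.4°–332.6°] dwell: s stays 30.0000
seg 3 [332.6°–360°] simple-harmonic, h=-5: θ=343.4° here. β=10.8, B=27.4. -5/2·(1 − cos(π·0.3942)) = -1.6840 → s = 28.3160

28.3160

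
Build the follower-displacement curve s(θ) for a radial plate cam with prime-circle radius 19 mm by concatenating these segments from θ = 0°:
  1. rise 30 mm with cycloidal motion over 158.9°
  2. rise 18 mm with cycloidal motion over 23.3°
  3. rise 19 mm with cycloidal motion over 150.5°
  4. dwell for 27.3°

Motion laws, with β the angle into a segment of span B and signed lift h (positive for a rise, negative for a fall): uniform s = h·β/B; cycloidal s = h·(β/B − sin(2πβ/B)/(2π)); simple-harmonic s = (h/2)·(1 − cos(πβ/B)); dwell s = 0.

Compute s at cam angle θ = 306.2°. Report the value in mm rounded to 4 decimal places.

seg 1 [0°–158.9°] cycloidal, h=30: full span → s += 30 → s = 30.0000
seg 2 [158.9°–182.2°] cycloidal, h=18: full span → s += 18 → s = 48.0000
seg 3 [182.2°–332.7°] cycloidal, h=19: θ=306.2° here. β=124, B=150.5. 19·(0.8239 − sin(2π·0.8239)/(2π)) = 18.3581 → s = 66.3581

66.3581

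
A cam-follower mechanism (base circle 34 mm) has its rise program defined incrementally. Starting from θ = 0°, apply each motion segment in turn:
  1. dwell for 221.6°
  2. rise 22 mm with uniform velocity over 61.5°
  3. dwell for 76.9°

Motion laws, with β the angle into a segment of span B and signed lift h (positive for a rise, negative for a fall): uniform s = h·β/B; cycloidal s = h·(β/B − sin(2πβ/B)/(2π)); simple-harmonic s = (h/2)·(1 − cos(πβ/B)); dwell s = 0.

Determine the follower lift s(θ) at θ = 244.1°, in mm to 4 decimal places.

seg 1 [0°–221.6°] dwell: s stays 0.0000
seg 2 [221.6°–283.1°] uniform, h=22: θ=244.1° here. β=22.5, B=61.5. 22·22.5/61.5 = 8.0488 → s = 8.0488

8.0488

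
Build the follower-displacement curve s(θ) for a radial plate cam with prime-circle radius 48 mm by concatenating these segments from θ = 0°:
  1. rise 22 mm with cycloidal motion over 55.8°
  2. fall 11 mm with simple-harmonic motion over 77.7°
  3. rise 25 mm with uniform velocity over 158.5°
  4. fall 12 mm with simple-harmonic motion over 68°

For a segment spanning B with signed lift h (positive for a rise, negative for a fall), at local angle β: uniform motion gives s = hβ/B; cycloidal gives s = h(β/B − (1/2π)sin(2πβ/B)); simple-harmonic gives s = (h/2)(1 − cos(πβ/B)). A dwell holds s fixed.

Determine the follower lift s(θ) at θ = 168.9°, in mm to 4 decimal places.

seg 1 [0°–55.8°] cycloidal, h=22: full span → s += 22 → s = 22.0000
seg 2 [55.8°–133.5°] simple-harmonic, h=-11: full span → s += -11 → s = 11.0000
seg 3 [133.5°–292°] uniform, h=25: θ=168.9° here. β=35.4, B=158.5. 25·35.4/158.5 = 5.5836 → s = 16.5836

16.5836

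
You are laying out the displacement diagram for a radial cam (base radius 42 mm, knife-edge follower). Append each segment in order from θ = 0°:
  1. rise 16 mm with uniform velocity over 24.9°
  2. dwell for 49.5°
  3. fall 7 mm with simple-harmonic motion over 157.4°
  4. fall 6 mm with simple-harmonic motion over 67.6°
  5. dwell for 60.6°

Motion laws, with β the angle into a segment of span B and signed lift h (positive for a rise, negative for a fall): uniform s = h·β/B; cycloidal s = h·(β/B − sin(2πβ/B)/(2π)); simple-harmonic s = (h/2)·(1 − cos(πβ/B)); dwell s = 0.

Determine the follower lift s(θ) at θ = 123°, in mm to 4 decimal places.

seg 1 [0°–24.9°] uniform, h=16: full span → s += 16 → s = 16.0000
seg 2 [24.9°–74.4°] dwell: s stays 16.0000
seg 3 [74.4°–231.8°] simple-harmonic, h=-7: θ=123° here. β=48.6, B=157.4. -7/2·(1 − cos(π·0.3088)) = -1.5215 → s = 14.4785

14.4785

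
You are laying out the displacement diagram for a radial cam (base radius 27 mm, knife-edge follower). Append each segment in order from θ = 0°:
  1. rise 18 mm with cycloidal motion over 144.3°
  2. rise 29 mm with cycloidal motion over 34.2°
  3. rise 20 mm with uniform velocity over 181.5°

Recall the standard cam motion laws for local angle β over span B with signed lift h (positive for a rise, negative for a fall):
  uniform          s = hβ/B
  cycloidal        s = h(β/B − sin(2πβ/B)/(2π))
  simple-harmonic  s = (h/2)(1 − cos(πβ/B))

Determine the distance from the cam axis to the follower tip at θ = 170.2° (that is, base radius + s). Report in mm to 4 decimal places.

seg 1 [0°–144.3°] cycloidal, h=18: full span → s += 18 → s = 18.0000
seg 2 [144.3°–178.5°] cycloidal, h=29: θ=170.2° here. β=25.9, B=34.2. 29·(0.7573 − sin(2π·0.7573)/(2π)) = 26.5726 → s = 44.5726
radial distance = base radius + s = 27 + 44.5726 = 71.5726

71.5726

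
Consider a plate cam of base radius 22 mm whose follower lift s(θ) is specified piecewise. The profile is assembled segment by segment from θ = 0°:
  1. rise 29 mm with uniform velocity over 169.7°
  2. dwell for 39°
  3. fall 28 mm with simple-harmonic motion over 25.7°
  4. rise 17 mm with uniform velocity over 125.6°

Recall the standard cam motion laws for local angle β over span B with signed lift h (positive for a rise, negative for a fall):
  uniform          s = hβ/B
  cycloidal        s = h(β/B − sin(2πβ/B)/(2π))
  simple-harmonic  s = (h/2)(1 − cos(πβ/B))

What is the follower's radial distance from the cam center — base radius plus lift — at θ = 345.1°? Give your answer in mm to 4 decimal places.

seg 1 [0°–169.7°] uniform, h=29: full span → s += 29 → s = 29.0000
seg 2 [169.7°–208.7°] dwell: s stays 29.0000
seg 3 [208.7°–234.4°] simple-harmonic, h=-28: full span → s += -28 → s = 1.0000
seg 4 [234.4°–360°] uniform, h=17: θ=345.1° here. β=110.7, B=125.6. 17·110.7/125.6 = 14.9833 → s = 15.9833
radial distance = base radius + s = 22 + 15.9833 = 37.9833

37.9833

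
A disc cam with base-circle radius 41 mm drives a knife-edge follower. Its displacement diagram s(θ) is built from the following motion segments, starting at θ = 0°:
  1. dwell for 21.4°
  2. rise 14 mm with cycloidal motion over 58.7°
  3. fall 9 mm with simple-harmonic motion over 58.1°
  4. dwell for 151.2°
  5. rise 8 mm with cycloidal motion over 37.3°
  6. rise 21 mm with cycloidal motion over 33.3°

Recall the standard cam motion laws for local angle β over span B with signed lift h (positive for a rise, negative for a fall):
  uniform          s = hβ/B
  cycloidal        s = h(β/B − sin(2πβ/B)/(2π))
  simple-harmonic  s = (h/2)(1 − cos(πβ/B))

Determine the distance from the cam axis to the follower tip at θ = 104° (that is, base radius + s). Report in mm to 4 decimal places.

seg 1 [0°–21.4°] dwell: s stays 0.0000
seg 2 [21.4°–80.1°] cycloidal, h=14: full span → s += 14 → s = 14.0000
seg 3 [80.1°–138.2°] simple-harmonic, h=-9: θ=104° here. β=23.9, B=58.1. -9/2·(1 − cos(π·0.4114)) = -3.2630 → s = 10.7370
radial distance = base radius + s = 41 + 10.7370 = 51.7370

51.7370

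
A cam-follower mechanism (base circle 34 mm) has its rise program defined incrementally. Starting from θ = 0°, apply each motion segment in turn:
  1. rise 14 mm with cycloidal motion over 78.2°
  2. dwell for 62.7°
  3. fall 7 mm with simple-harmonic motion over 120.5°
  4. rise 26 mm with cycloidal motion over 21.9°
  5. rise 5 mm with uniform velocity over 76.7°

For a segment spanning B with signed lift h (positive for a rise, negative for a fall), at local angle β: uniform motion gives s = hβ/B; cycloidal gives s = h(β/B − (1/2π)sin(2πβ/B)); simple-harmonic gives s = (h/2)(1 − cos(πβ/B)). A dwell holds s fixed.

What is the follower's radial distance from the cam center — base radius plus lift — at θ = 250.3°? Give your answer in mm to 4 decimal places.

seg 1 [0°–78.2°] cycloidal, h=14: full span → s += 14 → s = 14.0000
seg 2 [78.2°–140.9°] dwell: s stays 14.0000
seg 3 [140.9°–261.4°] simple-harmonic, h=-7: θ=250.3° here. β=109.4, B=120.5. -7/2·(1 − cos(π·0.9079)) = -6.8545 → s = 7.1455
radial distance = base radius + s = 34 + 7.1455 = 41.1455

41.1455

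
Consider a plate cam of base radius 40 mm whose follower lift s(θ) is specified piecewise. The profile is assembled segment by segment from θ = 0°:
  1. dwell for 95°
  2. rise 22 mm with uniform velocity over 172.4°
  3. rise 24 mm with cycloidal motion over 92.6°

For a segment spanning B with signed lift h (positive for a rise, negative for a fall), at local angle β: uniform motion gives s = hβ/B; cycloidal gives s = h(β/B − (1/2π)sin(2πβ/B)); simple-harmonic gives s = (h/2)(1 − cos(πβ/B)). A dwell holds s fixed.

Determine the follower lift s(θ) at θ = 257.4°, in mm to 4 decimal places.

seg 1 [0°–95°] dwell: s stays 0.0000
seg 2 [95°–267.4°] uniform, h=22: θ=257.4° here. β=162.4, B=172.4. 22·162.4/172.4 = 20.7239 → s = 20.7239

20.7239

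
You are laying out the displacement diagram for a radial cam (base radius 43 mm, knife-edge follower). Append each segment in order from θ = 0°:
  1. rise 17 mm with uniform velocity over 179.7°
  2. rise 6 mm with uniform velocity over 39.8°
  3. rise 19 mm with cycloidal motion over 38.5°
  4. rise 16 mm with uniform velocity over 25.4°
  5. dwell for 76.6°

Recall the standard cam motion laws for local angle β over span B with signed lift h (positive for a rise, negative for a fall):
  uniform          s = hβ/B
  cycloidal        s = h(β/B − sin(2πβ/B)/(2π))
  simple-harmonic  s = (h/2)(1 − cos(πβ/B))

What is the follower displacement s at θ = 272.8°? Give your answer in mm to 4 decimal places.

seg 1 [0°–179.7°] uniform, h=17: full span → s += 17 → s = 17.0000
seg 2 [179.7°–219.5°] uniform, h=6: full span → s += 6 → s = 23.0000
seg 3 [219.5°–258°] cycloidal, h=19: full span → s += 19 → s = 42.0000
seg 4 [258°–283.4°] uniform, h=16: θ=272.8° here. β=14.8, B=25.4. 16·14.8/25.4 = 9.3228 → s = 51.3228

51.3228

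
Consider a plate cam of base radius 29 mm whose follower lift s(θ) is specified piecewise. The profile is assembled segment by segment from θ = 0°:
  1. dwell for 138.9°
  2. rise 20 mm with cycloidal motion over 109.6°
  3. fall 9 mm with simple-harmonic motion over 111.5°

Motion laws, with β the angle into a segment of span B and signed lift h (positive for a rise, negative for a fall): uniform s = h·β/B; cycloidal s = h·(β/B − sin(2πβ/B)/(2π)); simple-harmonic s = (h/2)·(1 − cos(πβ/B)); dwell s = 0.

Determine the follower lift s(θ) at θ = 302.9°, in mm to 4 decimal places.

seg 1 [0°–138.9°] dwell: s stays 0.0000
seg 2 [138.9°–248.5°] cycloidal, h=20: full span → s += 20 → s = 20.0000
seg 3 [248.5°–360°] simple-harmonic, h=-9: θ=302.9° here. β=54.4, B=111.5. -9/2·(1 − cos(π·0.4879)) = -4.3289 → s = 15.6711

15.6711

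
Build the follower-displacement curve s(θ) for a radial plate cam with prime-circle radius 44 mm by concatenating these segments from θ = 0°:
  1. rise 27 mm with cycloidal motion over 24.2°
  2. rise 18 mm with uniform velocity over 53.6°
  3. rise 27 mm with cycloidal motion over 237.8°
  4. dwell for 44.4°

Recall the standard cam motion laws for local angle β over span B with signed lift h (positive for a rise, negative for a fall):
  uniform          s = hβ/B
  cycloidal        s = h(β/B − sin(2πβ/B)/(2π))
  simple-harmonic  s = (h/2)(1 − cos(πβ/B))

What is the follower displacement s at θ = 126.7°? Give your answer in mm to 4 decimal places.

seg 1 [0°–24.2°] cycloidal, h=27: full span → s += 27 → s = 27.0000
seg 2 [24.2°–77.8°] uniform, h=18: full span → s += 18 → s = 45.0000
seg 3 [77.8°–315.6°] cycloidal, h=27: θ=126.7° here. β=48.9, B=237.8. 27·(0.2056 − sin(2π·0.2056)/(2π)) = 1.4208 → s = 46.4208

46.4208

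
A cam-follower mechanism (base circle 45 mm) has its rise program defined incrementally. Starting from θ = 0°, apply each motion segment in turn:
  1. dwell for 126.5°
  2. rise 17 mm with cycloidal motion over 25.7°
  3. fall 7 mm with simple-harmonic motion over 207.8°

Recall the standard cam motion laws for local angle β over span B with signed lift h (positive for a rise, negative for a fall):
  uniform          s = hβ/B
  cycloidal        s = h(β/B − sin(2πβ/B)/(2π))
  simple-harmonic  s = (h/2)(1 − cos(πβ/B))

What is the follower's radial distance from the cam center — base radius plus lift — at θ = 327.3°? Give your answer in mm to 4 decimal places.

seg 1 [0°–126.5°] dwell: s stays 0.0000
seg 2 [126.5°–152.2°] cycloidal, h=17: full span → s += 17 → s = 17.0000
seg 3 [152.2°–360°] simple-harmonic, h=-7: θ=327.3° here. β=175.1, B=207.8. -7/2·(1 − cos(π·0.8426)) = -6.5809 → s = 10.4191
radial distance = base radius + s = 45 + 10.4191 = 55.4191

55.4191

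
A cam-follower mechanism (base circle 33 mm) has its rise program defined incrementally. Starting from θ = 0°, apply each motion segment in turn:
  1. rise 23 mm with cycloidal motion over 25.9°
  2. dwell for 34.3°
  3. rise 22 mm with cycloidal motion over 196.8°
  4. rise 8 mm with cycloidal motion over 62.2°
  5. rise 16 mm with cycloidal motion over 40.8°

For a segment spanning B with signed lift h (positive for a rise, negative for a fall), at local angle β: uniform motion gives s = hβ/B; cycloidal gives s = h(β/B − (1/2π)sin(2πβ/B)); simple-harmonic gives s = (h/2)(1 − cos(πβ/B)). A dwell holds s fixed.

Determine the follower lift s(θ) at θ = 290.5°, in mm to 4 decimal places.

seg 1 [0°–25.9°] cycloidal, h=23: full span → s += 23 → s = 23.0000
seg 2 [25.9°–60.2°] dwell: s stays 23.0000
seg 3 [60.2°–257°] cycloidal, h=22: full span → s += 22 → s = 45.0000
seg 4 [257°–319.2°] cycloidal, h=8: θ=290.5° here. β=33.5, B=62.2. 8·(0.5386 − sin(2π·0.5386)/(2π)) = 4.6143 → s = 49.6143

49.6143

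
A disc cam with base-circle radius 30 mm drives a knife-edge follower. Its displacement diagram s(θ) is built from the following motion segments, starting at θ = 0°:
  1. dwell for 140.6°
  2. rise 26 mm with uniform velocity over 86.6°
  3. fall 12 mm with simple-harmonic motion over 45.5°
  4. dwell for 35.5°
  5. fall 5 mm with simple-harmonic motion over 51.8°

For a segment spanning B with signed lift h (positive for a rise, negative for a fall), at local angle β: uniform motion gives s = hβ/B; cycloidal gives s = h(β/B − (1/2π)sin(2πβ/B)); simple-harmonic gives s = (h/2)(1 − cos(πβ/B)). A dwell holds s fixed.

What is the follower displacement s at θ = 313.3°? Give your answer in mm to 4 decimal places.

seg 1 [0°–140.6°] dwell: s stays 0.0000
seg 2 [140.6°–227.2°] uniform, h=26: full span → s += 26 → s = 26.0000
seg 3 [227.2°–272.7°] simple-harmonic, h=-12: full span → s += -12 → s = 14.0000
seg 4 [272.7°–308.2°] dwell: s stays 14.0000
seg 5 [308.2°–360°] simple-harmonic, h=-5: θ=313.3° here. β=5.1, B=51.8. -5/2·(1 − cos(π·0.0985)) = -0.1186 → s = 13.8814

13.8814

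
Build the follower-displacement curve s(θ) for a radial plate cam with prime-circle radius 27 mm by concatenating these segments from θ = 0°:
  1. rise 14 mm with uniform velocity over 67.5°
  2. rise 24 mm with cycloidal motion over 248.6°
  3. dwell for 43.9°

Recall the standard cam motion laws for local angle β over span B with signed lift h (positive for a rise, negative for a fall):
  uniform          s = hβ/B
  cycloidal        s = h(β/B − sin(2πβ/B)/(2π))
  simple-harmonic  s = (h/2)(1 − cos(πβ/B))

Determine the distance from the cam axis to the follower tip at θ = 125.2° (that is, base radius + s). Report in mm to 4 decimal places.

seg 1 [0°–67.5°] uniform, h=14: full span → s += 14 → s = 14.0000
seg 2 [67.5°–316.1°] cycloidal, h=24: θ=125.2° here. β=57.7, B=248.6. 24·(0.2321 − sin(2π·0.2321)/(2π)) = 1.7748 → s = 15.7748
radial distance = base radius + s = 27 + 15.7748 = 42.7748

42.7748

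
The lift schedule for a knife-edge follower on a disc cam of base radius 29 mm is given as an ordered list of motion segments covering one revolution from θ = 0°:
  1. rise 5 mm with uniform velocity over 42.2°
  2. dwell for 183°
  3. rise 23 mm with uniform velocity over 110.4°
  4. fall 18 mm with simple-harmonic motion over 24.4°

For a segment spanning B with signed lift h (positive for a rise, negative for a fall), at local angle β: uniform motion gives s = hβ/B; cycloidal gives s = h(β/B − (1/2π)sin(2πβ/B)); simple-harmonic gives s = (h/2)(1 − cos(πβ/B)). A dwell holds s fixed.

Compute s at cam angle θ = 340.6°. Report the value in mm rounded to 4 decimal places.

seg 1 [0°–42.2°] uniform, h=5: full span → s += 5 → s = 5.0000
seg 2 [42.2°–225.2°] dwell: s stays 5.0000
seg 3 [225.2°–335.6°] uniform, h=23: full span → s += 23 → s = 28.0000
seg 4 [335.6°–360°] simple-harmonic, h=-18: θ=340.6° here. β=5, B=24.4. -18/2·(1 − cos(π·0.2049)) = -1.8014 → s = 26.1986

26.1986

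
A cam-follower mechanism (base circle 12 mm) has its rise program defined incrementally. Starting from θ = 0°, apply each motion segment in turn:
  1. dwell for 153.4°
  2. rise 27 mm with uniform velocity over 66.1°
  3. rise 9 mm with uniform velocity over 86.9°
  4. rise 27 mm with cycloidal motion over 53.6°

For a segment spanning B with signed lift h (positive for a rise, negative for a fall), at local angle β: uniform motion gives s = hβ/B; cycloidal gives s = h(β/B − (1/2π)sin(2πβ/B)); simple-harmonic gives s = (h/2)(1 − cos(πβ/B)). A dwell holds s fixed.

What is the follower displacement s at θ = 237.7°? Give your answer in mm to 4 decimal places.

seg 1 [0°–153.4°] dwell: s stays 0.0000
seg 2 [153.4°–219.5°] uniform, h=27: full span → s += 27 → s = 27.0000
seg 3 [219.5°–306.4°] uniform, h=9: θ=237.7° here. β=18.2, B=86.9. 9·18.2/86.9 = 1.8849 → s = 28.8849

28.8849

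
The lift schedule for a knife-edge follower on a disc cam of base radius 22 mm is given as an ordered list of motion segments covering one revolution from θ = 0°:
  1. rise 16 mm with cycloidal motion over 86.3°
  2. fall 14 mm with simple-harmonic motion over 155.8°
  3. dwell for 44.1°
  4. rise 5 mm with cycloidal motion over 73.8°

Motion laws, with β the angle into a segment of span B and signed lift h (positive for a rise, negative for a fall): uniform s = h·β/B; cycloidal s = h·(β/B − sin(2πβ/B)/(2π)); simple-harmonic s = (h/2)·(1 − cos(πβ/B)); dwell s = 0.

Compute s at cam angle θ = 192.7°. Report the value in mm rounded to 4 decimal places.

seg 1 [0°–86.3°] cycloidal, h=16: full span → s += 16 → s = 16.0000
seg 2 [86.3°–242.1°] simple-harmonic, h=-14: θ=192.7° here. β=106.4, B=155.8. -14/2·(1 − cos(π·0.6829)) = -10.8050 → s = 5.1950

5.1950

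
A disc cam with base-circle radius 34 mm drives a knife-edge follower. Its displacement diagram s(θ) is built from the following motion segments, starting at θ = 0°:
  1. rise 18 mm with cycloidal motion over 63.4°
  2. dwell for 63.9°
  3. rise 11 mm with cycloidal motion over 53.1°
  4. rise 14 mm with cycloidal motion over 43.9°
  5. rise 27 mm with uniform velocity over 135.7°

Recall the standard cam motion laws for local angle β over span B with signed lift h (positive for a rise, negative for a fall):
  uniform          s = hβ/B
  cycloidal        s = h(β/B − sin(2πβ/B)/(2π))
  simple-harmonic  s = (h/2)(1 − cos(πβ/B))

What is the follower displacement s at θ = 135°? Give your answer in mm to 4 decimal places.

seg 1 [0°–63.4°] cycloidal, h=18: full span → s += 18 → s = 18.0000
seg 2 [63.4°–127.3°] dwell: s stays 18.0000
seg 3 [127.3°–180.4°] cycloidal, h=11: θ=135° here. β=7.7, B=53.1. 11·(0.1450 − sin(2π·0.1450)/(2π)) = 0.2117 → s = 18.2117

18.2117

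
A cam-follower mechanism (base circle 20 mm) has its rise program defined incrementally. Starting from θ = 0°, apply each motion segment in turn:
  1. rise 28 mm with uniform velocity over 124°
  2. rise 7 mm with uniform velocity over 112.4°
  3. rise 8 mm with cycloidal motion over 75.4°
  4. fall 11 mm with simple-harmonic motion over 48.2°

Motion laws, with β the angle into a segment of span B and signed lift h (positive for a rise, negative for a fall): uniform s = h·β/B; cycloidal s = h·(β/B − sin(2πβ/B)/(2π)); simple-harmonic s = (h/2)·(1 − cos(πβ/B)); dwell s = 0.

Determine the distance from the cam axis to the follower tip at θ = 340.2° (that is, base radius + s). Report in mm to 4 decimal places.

seg 1 [0°–124°] uniform, h=28: full span → s += 28 → s = 28.0000
seg 2 [124°–236.4°] uniform, h=7: full span → s += 7 → s = 35.0000
seg 3 [236.4°–311.8°] cycloidal, h=8: full span → s += 8 → s = 43.0000
seg 4 [311.8°–360°] simple-harmonic, h=-11: θ=340.2° here. β=28.4, B=48.2. -11/2·(1 − cos(π·0.5892)) = -7.0214 → s = 35.9786
radial distance = base radius + s = 20 + 35.9786 = 55.9786

55.9786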